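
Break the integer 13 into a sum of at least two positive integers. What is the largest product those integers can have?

108

Fill f[k] for k=2..13: at each k try every first piece i and multiply by the better of (k−i) uncut or f[k−i].
f[2] = 1·max(1,0) = 1·1 = 1
f[3] = 1·max(2,1) = 1·2 = 2
f[4] = 2·max(2,1) = 2·2 = 4
f[5] = 2·max(3,2) = 2·3 = 6
f[6] = 3·max(3,2) = 3·3 = 9
f[7] = 2·max(5,6) = 2·6 = 12
f[8] = 2·max(6,9) = 2·9 = 18
f[9] = 3·max(6,9) = 3·9 = 27
f[10] = 2·max(8,18) = 2·18 = 36
f[11] = 2·max(9,27) = 2·27 = 54
f[12] = 3·max(9,27) = 3·27 = 81
f[13] = 2·max(11,54) = 2·54 = 108
One optimal split: 3 + 3 + 3 + 2 + 2; product 3·3·3·2·2 = 108.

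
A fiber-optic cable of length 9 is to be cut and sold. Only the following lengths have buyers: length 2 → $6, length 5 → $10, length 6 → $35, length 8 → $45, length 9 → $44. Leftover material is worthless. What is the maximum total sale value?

45

Let f[k] be the best obtainable value from length k. For each k, try every first piece i and keep the best of price[i] + f[k−i].
f[1] = 0
f[2] = 6
f[3] = 6
f[4] = 12  (first piece 2, then f[2]=6)
f[5] = max(6+6, 10+0) = 12
f[6] = max(6+12, 10+0, 35+0) = 35
f[7] = max(6+12, 10+6, 35+0) = 35
f[8] = max(6+35, 10+6, 35+6, 45+0) = 45
f[9] = max(6+35, 10+12, 35+6, 45+0, 44+0) = 45
One optimal cutting: pieces 8 with 1 meter of scrap → $45.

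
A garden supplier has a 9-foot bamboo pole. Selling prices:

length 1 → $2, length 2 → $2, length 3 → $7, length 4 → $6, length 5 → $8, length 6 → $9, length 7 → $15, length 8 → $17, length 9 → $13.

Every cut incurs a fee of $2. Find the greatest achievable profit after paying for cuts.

Consider every possible first cut. v[k] is the best of p[i]+v[k−i] over all sellable i≤k, charging 2 whenever i<k.
v[1] = 2
v[2] = 2  (first piece 1, then v[1]=2)
v[3] = 7
v[4] = 7  (first piece 1, then v[3]=7)
v[5] = 8
v[6] = 12  (first piece 3, then v[3]=7)
v[7] = 15
v[8] = 17
v[9] = 17  (first piece 1, then v[8]=17)
One optimal plan: pieces 8 + 1 (1 cut) → $19 − $2 = $17.

17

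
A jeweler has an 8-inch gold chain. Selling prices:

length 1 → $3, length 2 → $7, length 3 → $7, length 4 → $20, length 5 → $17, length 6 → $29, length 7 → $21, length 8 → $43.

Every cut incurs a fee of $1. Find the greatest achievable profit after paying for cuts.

43

Build v[k] bottom-up: v[k] = max over allowed piece i of (p[i] + v[k−i]) − 1 per cut.
v[1] = 3
v[2] = max(3+3-1, 7+0) = 7
v[3] = max(3+7-1, 7+3-1, 7+0) = 9
v[4] = max(3+9-1, 7+7-1, 7+3-1, 20+0) = 20
v[5] = max(3+20-1, 7+9-1, 7+7-1, 20+3-1, 17+0) = 22
v[6] = max(3+22-1, 7+20-1, 7+9-1, 20+7-1, 17+3-1, 29+0) = 29
v[7] = max(3+29-1, 7+22-1, 7+20-1, …, 29+3-1, 21+0) = 31
v[8] = max(3+31-1, 7+29-1, 7+22-1, …, 21+3-1, 43+0) = 43
Best is to make no cuts and sell whole for $43.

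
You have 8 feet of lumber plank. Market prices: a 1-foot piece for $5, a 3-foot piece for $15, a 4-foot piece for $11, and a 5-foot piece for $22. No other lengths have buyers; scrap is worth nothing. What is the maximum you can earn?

40

Build r[k] bottom-up: r[k] = max over allowed piece i of (p[i] + r[k−i]).
r[1] = 5
r[2] = 10  (first piece 1, then r[1]=5)
r[3] = 15  (first piece 1, then r[2]=10)
r[4] = 20  (first piece 1, then r[3]=15)
r[5] = 25  (first piece 1, then r[4]=20)
r[6] = 30  (first piece 1, then r[5]=25)
r[7] = 35  (first piece 1, then r[6]=30)
r[8] = 40  (first piece 1, then r[7]=35)
One optimal cutting: 1 + 1 + 1 + 1 + 1 + 1 + 1 + 1 → $40.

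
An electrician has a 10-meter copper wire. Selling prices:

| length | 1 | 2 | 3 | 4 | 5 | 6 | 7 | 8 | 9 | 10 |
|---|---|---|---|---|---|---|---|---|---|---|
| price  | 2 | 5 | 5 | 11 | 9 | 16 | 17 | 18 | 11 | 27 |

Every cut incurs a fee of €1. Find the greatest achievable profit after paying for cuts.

27

Consider every possible first cut. r[k] is the best of p[i]+r[k−i] over all sellable i≤k, charging 1 whenever i<k.
r[1] = 2
r[2] = 5
r[3] = 6  (first piece 1, then r[2]=5)
r[4] = 11
r[5] = 12  (first piece 1, then r[4]=11)
r[6] = 16
r[7] = 17  (first piece 1, then r[6]=16)
r[8] = 21  (first piece 4, then r[4]=11)
r[9] = 22  (first piece 1, then r[8]=21)
r[10] = 27
Best is to make no cuts and sell whole for €27.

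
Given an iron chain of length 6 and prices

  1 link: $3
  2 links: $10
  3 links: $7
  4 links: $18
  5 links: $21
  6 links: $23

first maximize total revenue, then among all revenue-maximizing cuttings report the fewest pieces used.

3

Let r[k] be the best obtainable value from length k. For each k, try every first piece i and keep the best of price[i] + r[k−i].
r[1] = 3
r[2] = max(3+3, 10+0) = 10
r[3] = max(3+10, 10+3, 7+0) = 13
r[4] = max(3+13, 10+10, 7+3, 18+0) = 20
r[5] = max(3+20, 10+13, 7+10, 18+3, 21+0) = 23
r[6] = max(3+23, 10+20, 7+13, 18+10, 21+3, 23+0) = 30
Maximum revenue is $30.
Now minimize piece count subject to staying optimal: for each k, pieces[k] = 1 + min over i with p[i]+r[k−i]=r[k] of pieces[k−i].
pieces[3] = 2
pieces[4] = 2
pieces[5] = 3
pieces[6] = 3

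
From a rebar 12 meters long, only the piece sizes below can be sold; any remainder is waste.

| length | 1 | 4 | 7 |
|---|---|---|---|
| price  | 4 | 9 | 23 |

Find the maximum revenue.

Build f[k] bottom-up: f[k] = max over allowed piece i of (p[i] + f[k−i]).
f[1] = 4
f[2] = 8  (first piece 1, then f[1]=4)
f[3] = 12  (first piece 1, then f[2]=8)
f[4] = 16  (first piece 1, then f[3]=12)
f[5] = 20  (first piece 1, then f[4]=16)
f[6] = 24  (first piece 1, then f[5]=20)
f[7] = 28  (first piece 1, then f[6]=24)
f[8] = 32  (first piece 1, then f[7]=28)
f[9] = 36  (first piece 1, then f[8]=32)
f[10] = 40  (first piece 1, then f[9]=36)
f[11] = 44  (first piece 1, then f[10]=40)
f[12] = 48  (first piece 1, then f[11]=44)
One optimal cutting: 1 + 1 + 1 + 1 + 1 + 1 + 1 + 1 + 1 + 1 + 1 + 1 → ₹48.

48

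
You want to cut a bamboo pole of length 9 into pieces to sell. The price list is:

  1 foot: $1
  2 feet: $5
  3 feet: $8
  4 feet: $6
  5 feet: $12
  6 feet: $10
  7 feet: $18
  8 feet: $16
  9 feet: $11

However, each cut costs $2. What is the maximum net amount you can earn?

Consider every possible first cut. r[k] is the best of p[i]+r[k−i] over all sellable i≤k, charging 2 whenever i<k.
r[1] = 1
r[2] = 5
r[3] = 8
r[4] = 8  (first piece 2, then r[2]=5)
r[5] = 12
r[6] = 14  (first piece 3, then r[3]=8)
r[7] = 18
r[8] = 18  (first piece 3, then r[5]=12)
r[9] = 21  (first piece 2, then r[7]=18)
One optimal plan: pieces 7 + 2 (1 cut) → $23 − $2 = $21.

21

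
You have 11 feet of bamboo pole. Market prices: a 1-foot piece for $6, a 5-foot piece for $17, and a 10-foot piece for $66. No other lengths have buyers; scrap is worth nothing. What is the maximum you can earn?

72

Build r[k] bottom-up: r[k] = max over allowed piece i of (p[i] + r[k−i]).
r[1] = 6
r[2] = 12  (first piece 1, then r[1]=6)
r[3] = 18  (first piece 1, then r[2]=12)
r[4] = 24  (first piece 1, then r[3]=18)
r[5] = 30  (first piece 1, then r[4]=24)
r[6] = 36  (first piece 1, then r[5]=30)
r[7] = 42  (first piece 1, then r[6]=36)
r[8] = 48  (first piece 1, then r[7]=42)
r[9] = 54  (first piece 1, then r[8]=48)
r[10] = 66
r[11] = 72  (first piece 1, then r[10]=66)
One optimal cutting: 10 + 1 → $72.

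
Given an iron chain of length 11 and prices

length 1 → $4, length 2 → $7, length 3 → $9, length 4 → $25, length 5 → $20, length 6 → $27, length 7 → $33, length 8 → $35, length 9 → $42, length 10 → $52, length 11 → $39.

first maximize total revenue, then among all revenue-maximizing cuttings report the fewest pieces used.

5

Consider every possible first cut. r[k] is the best of p[i]+r[k−i] over all sellable i≤k.
r[1] = 4
r[2] = 8  (first piece 1, then r[1]=4)
r[3] = 12  (first piece 1, then r[2]=8)
r[4] = 25
r[5] = 29  (first piece 1, then r[4]=25)
r[6] = 33  (first piece 1, then r[5]=29)
r[7] = 37  (first piece 1, then r[6]=33)
r[8] = 50  (first piece 4, then r[4]=25)
r[9] = 54  (first piece 1, then r[8]=50)
r[10] = 58  (first piece 1, then r[9]=54)
r[11] = 62  (first piece 1, then r[10]=58)
Maximum revenue is $62.
Now minimize piece count subject to staying optimal: for each k, pieces[k] = 1 + min over i with p[i]+r[k−i]=r[k] of pieces[k−i].
pieces[8] = 2
pieces[9] = 3
pieces[10] = 4
pieces[11] = 5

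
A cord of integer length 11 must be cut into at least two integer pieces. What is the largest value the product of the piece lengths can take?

54

Fill g[k] for k=2..11: at each k try every first piece i and multiply by the better of (k−i) uncut or g[k−i].
Small cases: g[2]=1, g[3]=2.
g[4] = 2*max(2,1) = 2*2 = 4
g[5] = 2*max(3,2) = 2*3 = 6
g[6] = 3*max(3,2) = 3*3 = 9
g[7] = 2*max(5,6) = 2*6 = 12
g[8] = 2*max(6,9) = 2*9 = 18
g[9] = 3*max(6,9) = 3*9 = 27
g[10] = 2*max(8,18) = 2*18 = 36
g[11] = 2*max(9,27) = 2*27 = 54
One optimal split: 3 + 3 + 3 + 2; product 3*3*3*2 = 54.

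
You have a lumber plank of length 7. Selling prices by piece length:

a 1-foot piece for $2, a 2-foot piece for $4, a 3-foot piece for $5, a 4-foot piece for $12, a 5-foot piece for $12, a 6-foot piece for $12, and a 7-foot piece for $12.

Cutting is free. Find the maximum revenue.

Let r[k] be the best obtainable value from length k. For each k, try every first piece i and keep the best of price[i] + r[k−i].
r[1] = 2
r[2] = 4  (first piece 1, then r[1]=2)
r[3] = 6  (first piece 1, then r[2]=4)
r[4] = 12
r[5] = 14  (first piece 1, then r[4]=12)
r[6] = 16  (first piece 1, then r[5]=14)
r[7] = 18  (first piece 1, then r[6]=16)
One optimal cutting: 4 + 1 + 1 + 1 → $12 + $2 + $2 + $2 = $18.

18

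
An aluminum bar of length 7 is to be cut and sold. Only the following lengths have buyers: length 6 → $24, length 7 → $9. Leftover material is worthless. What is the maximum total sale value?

24

Consider every possible first cut. f[k] is the best of p[i]+f[k−i] over all sellable i≤k.
f[1] = 0
f[2] = 0
f[3] = 0
f[4] = 0
f[5] = 0
f[6] = 24
f[7] = max(24+0, 9+0) = 24
One optimal cutting: pieces 6 with 1 cm of scrap → $24.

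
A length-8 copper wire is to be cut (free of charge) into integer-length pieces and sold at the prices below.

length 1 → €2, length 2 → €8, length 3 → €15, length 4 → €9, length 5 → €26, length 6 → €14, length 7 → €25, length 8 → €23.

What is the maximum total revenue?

41

Let best[k] be the best obtainable value from length k. For each k, try every first piece i and keep the best of price[i] + best[k−i].
best[1] = 2
best[2] = 8
best[3] = 15
best[4] = 17  (first piece 1, then best[3]=15)
best[5] = 26
best[6] = 30  (first piece 3, then best[3]=15)
best[7] = 34  (first piece 2, then best[5]=26)
best[8] = 41  (first piece 3, then best[5]=26)
One optimal cutting: 5 + 3 → €26 + €15 = €41.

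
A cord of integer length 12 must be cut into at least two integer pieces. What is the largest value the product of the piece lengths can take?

81

Let P[k] be the best product for length k (with at least one cut). For each first piece i, the rest contributes max(k−i, P[k−i]).
Small cases: P[2]=1, P[3]=2, P[4]=4, P[5]=6.
P[6] = 3×max(3,2) = 3×3 = 9
P[7] = 2×max(5,6) = 2×6 = 12
P[8] = 2×max(6,9) = 2×9 = 18
P[9] = 3×max(6,9) = 3×9 = 27
P[10] = 2×max(8,18) = 2×18 = 36
P[11] = 2×max(9,27) = 2×27 = 54
P[12] = 3×max(9,27) = 3×27 = 81
One optimal split: 3 + 3 + 3 + 3; product 3×3×3×3 = 81.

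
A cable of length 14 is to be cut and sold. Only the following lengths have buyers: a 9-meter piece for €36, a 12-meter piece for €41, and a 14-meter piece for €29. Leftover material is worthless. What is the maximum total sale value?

41

Consider every possible first cut. r[k] is the best of p[i]+r[k−i] over all sellable i≤k.
r[1] = 0
r[2] = 0
r[3] = 0
r[4] = 0
r[5] = 0
r[6] = 0
r[7] = 0
r[8] = 0
r[9] = 36
r[10] = 36
r[11] = 36
r[12] = 41
r[13] = 41
r[14] = 41
One optimal cutting: pieces 12 with 2 meters of scrap → €41.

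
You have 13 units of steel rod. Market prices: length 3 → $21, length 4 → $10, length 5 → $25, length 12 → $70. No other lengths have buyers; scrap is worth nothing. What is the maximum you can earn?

84

Let best[k] be the best obtainable value from length k. For each k, try every first piece i and keep the best of price[i] + best[k−i].
best[1] = 0
best[2] = 0
best[3] = 21
best[4] = 21
best[5] = 25
best[6] = 42  (first piece 3, then best[3]=21)
best[7] = 42
best[8] = 46  (first piece 3, then best[5]=25)
best[9] = 63  (first piece 3, then best[6]=42)
best[10] = 63
best[11] = 67  (first piece 3, then best[8]=46)
best[12] = 84  (first piece 3, then best[9]=63)
best[13] = 84
One optimal cutting: pieces 3 + 3 + 3 + 3 with 1 unit of scrap → $84.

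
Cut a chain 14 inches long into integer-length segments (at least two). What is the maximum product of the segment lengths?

162

Define prod[k] = max over 1≤i<k of i · max(k−i, prod[k−i]); the inner max lets the remainder stay uncut if that's better.
Small cases: prod[2]=1, prod[3]=2, prod[4]=4, prod[5]=6, prod[6]=9, prod[7]=12, prod[8]=18, prod[9]=27.
prod[10] = 2*max(8,18) = 2*18 = 36
prod[11] = 2*max(9,27) = 2*27 = 54
prod[12] = 3*max(9,27) = 3*27 = 81
prod[13] = 2*max(11,54) = 2*54 = 108
prod[14] = 2*max(12,81) = 2*81 = 162
One optimal split: 3 + 3 + 3 + 3 + 2; product 3*3*3*3*2 = 162.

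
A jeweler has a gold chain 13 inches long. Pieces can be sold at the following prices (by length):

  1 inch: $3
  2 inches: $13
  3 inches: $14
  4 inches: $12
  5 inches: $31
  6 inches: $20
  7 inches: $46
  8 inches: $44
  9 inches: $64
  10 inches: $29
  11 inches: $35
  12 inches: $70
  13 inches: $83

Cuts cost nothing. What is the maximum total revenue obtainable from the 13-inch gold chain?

Consider every possible first cut. v[k] is the best of p[i]+v[k−i] over all sellable i≤k.
v[1] = 3
v[2] = 13
v[3] = 16  (first piece 1, then v[2]=13)
v[4] = 26  (first piece 2, then v[2]=13)
v[5] = 31
v[6] = 39  (first piece 2, then v[4]=26)
v[7] = 46
v[8] = 52  (first piece 2, then v[6]=39)
v[9] = 64
v[10] = 67  (first piece 1, then v[9]=64)
v[11] = 77  (first piece 2, then v[9]=64)
v[12] = 80  (first piece 1, then v[11]=77)
v[13] = 90  (first piece 2, then v[11]=77)
One optimal cutting: 9 + 2 + 2 → $64 + $13 + $13 = $90.

90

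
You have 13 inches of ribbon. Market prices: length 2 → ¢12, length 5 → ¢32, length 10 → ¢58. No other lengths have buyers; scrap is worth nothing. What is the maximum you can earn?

Build best[k] bottom-up: best[k] = max over allowed piece i of (p[i] + best[k−i]).
best[1] = 0
best[2] = 12
best[3] = 12
best[4] = 24  (first piece 2, then best[2]=12)
best[5] = 32
best[6] = 36  (first piece 2, then best[4]=24)
best[7] = 44  (first piece 2, then best[5]=32)
best[8] = 48  (first piece 2, then best[6]=36)
best[9] = 56  (first piece 2, then best[7]=44)
best[10] = 64  (first piece 5, then best[5]=32)
best[11] = 68  (first piece 2, then best[9]=56)
best[12] = 76  (first piece 2, then best[10]=64)
best[13] = 80  (first piece 2, then best[11]=68)
One optimal cutting: 5 + 2 + 2 + 2 + 2 → ¢80.

80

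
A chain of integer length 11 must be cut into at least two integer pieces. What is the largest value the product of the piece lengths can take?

Fill m[k] for k=2..11: at each k try every first piece i and multiply by the better of (k−i) uncut or m[k−i].
m[2] = 1*max(1,0) = 1*1 = 1
m[3] = 1*max(2,1) = 1*2 = 2
m[4] = 2*max(2,1) = 2*2 = 4
m[5] = 2*max(3,2) = 2*3 = 6
m[6] = 3*max(3,2) = 3*3 = 9
m[7] = 2*max(5,6) = 2*6 = 12
m[8] = 2*max(6,9) = 2*9 = 18
m[9] = 3*max(6,9) = 3*9 = 27
m[10] = 2*max(8,18) = 2*18 = 36
m[11] = 2*max(9,27) = 2*27 = 54
One optimal split: 3 + 3 + 3 + 2; product 3*3*3*2 = 54.

54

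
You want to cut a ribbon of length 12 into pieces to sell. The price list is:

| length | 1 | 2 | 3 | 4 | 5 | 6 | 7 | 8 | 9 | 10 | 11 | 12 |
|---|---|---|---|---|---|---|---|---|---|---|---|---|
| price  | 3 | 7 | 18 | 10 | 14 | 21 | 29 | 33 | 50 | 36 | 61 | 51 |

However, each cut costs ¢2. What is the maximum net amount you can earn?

66

Consider every possible first cut. r[k] is the best of p[i]+r[k−i] over all sellable i≤k, charging 2 whenever i<k.
r[1] = 3
r[2] = 7
r[3] = 18
r[4] = 19  (first piece 1, then r[3]=18)
r[5] = 23  (first piece 2, then r[3]=18)
r[6] = 34  (first piece 3, then r[3]=18)
r[7] = 35  (first piece 1, then r[6]=34)
r[8] = 39  (first piece 2, then r[6]=34)
r[9] = 50  (first piece 3, then r[6]=34)
r[10] = 51  (first piece 1, then r[9]=50)
r[11] = 61
r[12] = 66  (first piece 3, then r[9]=50)
One optimal plan: pieces 3 + 3 + 3 + 3 (3 cuts) → ¢72 − ¢6 = ¢66.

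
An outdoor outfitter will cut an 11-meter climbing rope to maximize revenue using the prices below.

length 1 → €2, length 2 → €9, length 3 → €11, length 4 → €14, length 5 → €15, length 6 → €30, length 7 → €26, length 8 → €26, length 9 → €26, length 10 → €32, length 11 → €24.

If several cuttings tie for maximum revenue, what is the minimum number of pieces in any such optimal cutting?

3

Let r[k] be the best obtainable value from length k. For each k, try every first piece i and keep the best of price[i] + r[k−i].
r[1] = 2
r[2] = max(2+2, 9+0) = 9
r[3] = max(2+9, 9+2, 11+0) = 11
r[4] = max(2+11, 9+9, 11+2, 14+0) = 18
r[5] = max(2+18, 9+11, 11+9, 14+2, 15+0) = 20
r[6] = max(2+20, 9+18, 11+11, 14+9, 15+2, 30+0) = 30
r[7] = max(2+30, 9+20, 11+18, …, 30+2, 26+0) = 32
r[8] = max(2+32, 9+30, 11+20, …, 26+2, 26+0) = 39
r[9] = max(2+39, 9+32, 11+30, …, 26+2, 26+0) = 41
r[10] = max(2+41, 9+39, 11+32, …, 26+2, 32+0) = 48
r[11] = max(2+48, 9+41, 11+39, …, 32+2, 24+0) = 50
Maximum revenue is €50.
Now minimize piece count subject to staying optimal: for each k, pieces[k] = 1 + min over i with p[i]+r[k−i]=r[k] of pieces[k−i].
pieces[8] = 2
pieces[9] = 2
pieces[10] = 3
pieces[11] = 3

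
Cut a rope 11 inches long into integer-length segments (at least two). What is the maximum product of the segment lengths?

Fill prod[k] for k=2..11: at each k try every first piece i and multiply by the better of (k−i) uncut or prod[k−i].
Small cases: prod[2]=1, prod[3]=2.
prod[4] = max(1*3, 2*2, 3*1) = 4
prod[5] = max(1*4, 2*3, 3*2, 4*1) = 6
prod[6] = max(1*6, 2*4, 3*3, 4*2, 5*1) = 9
prod[7] = max(1*9, 2*6, 3*4, 4*3, 5*2, 6*1) = 12
prod[8] = max(1*12, 2*9, 3*6, …, 6*2, 7*1) = 18
prod[9] = max(1*18, 2*12, 3*9, …, 7*2, 8*1) = 27
prod[10] = max(1*27, 2*18, 3*12, …, 8*2, 9*1) = 36
prod[11] = max(1*36, 2*27, 3*18, …, 9*2, 10*1) = 54
One optimal split: 3 + 3 + 3 + 2; product 3*3*3*2 = 54.

54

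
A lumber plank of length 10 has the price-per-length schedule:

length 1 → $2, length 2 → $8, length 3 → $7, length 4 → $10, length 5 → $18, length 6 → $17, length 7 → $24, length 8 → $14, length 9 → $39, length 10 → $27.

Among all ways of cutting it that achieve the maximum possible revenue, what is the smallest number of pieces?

Consider every possible first cut. r[k] is the best of p[i]+r[k−i] over all sellable i≤k.
r[1] = 2
r[2] = max(2+2, 8+0) = 8
r[3] = max(2+8, 8+2, 7+0) = 10
r[4] = max(2+10, 8+8, 7+2, 10+0) = 16
r[5] = max(2+16, 8+10, 7+8, 10+2, 18+0) = 18
r[6] = max(2+18, 8+16, 7+10, 10+8, 18+2, 17+0) = 24
r[7] = max(2+24, 8+18, 7+16, …, 17+2, 24+0) = 26
r[8] = max(2+26, 8+24, 7+18, …, 24+2, 14+0) = 32
r[9] = max(2+32, 8+26, 7+24, …, 14+2, 39+0) = 39
r[10] = max(2+39, 8+32, 7+26, …, 39+2, 27+0) = 41
Maximum revenue is $41.
Now minimize piece count subject to staying optimal: for each k, pieces[k] = 1 + min over i with p[i]+r[k−i]=r[k] of pieces[k−i].
pieces[7] = 2
pieces[8] = 4
pieces[9] = 1
pieces[10] = 2

2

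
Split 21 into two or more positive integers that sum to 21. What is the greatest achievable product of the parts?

2187

Let g[k] be the best product for length k (with at least one cut). For each first piece i, the rest contributes max(k−i, g[k−i]).
g[2] = 1·max(1,0) = 1·1 = 1
g[3] = max(1·2, 2·1) = 2
g[4] = max(1·3, 2·2, 3·1) = 4
g[5] = max(1·4, 2·3, 3·2, 4·1) = 6
g[6] = max(1·6, 2·4, 3·3, 4·2, 5·1) = 9
g[7] = max(1·9, 2·6, 3·4, 4·3, 5·2, 6·1) = 12
g[8] = max(1·12, 2·9, 3·6, …, 6·2, 7·1) = 18
g[9] = max(1·18, 2·12, 3·9, …, 7·2, 8·1) = 27
g[10] = max(1·27, 2·18, 3·12, …, 8·2, 9·1) = 36
g[11] = max(1·36, 2·27, 3·18, …, 9·2, 10·1) = 54
g[12] = max(1·54, 2·36, 3·27, …, 10·2, 11·1) = 81
g[13] = max(1·81, 2·54, 3·36, …, 11·2, 12·1) = 108
g[14] = max(1·108, 2·81, 3·54, …, 12·2, 13·1) = 162
g[15] = max(1·162, 2·108, 3·81, …, 13·2, 14·1) = 243
g[16] = max(1·243, 2·162, 3·108, …, 14·2, 15·1) = 324
g[17] = max(1·324, 2·243, 3·162, …, 15·2, 16·1) = 486
g[18] = max(1·486, 2·324, 3·243, …, 16·2, 17·1) = 729
g[19] = max(1·729, 2·486, 3·324, …, 17·2, 18·1) = 972
g[20] = max(1·972, 2·729, 3·486, …, 18·2, 19·1) = 1458
g[21] = max(1·1458, 2·972, 3·729, …, 19·2, 20·1) = 2187
One optimal split: 3 + 3 + 3 + 3 + 3 + 3 + 3; product 3·3·3·3·3·3·3 = 2187.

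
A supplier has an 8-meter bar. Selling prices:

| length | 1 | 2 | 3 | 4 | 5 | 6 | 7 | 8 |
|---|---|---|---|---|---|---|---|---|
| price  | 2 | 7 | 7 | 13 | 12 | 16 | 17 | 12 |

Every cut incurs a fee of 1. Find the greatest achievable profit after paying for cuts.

25

Build r[k] bottom-up: r[k] = max over allowed piece i of (p[i] + r[k−i]) − 1 per cut.
r[1] = 2
r[2] = max(2+2-1, 7+0) = 7
r[3] = max(2+7-1, 7+2-1, 7+0) = 8
r[4] = max(2+8-1, 7+7-1, 7+2-1, 13+0) = 13
r[5] = max(2+13-1, 7+8-1, 7+7-1, 13+2-1, 12+0) = 14
r[6] = max(2+14-1, 7+13-1, 7+8-1, 13+7-1, 12+2-1, 16+0) = 19
r[7] = max(2+19-1, 7+14-1, 7+13-1, …, 16+2-1, 17+0) = 20
r[8] = max(2+20-1, 7+19-1, 7+14-1, …, 17+2-1, 12+0) = 25
One optimal plan: pieces 2 + 2 + 2 + 2 (3 cuts) → 28 − 3 = 25.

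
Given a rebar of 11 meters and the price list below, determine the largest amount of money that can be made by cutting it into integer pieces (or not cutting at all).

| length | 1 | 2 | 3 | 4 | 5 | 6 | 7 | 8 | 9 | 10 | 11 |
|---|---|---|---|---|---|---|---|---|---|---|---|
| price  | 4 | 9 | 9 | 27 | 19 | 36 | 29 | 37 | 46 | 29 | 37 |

67

Let v[k] be the best obtainable value from length k. For each k, try every first piece i and keep the best of price[i] + v[k−i].
v[1] = 4
v[2] = max(4+4, 9+0) = 9
v[3] = max(4+9, 9+4, 9+0) = 13
v[4] = max(4+13, 9+9, 9+4, 27+0) = 27
v[5] = max(4+27, 9+13, 9+9, 27+4, 19+0) = 31
v[6] = max(4+31, 9+27, 9+13, 27+9, 19+4, 36+0) = 36
v[7] = max(4+36, 9+31, 9+27, …, 36+4, 29+0) = 40
v[8] = max(4+40, 9+36, 9+31, …, 29+4, 37+0) = 54
v[9] = max(4+54, 9+40, 9+36, …, 37+4, 46+0) = 58
v[10] = max(4+58, 9+54, 9+40, …, 46+4, 29+0) = 63
v[11] = max(4+63, 9+58, 9+54, …, 29+4, 37+0) = 67
One optimal cutting: 4 + 4 + 2 + 1 → ₹27 + ₹27 + ₹9 + ₹4 = ₹67.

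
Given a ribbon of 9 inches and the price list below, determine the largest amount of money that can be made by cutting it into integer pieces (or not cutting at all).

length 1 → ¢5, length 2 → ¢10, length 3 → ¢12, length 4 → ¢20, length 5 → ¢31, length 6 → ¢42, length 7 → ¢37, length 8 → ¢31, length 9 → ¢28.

57

Consider every possible first cut. r[k] is the best of p[i]+r[k−i] over all sellable i≤k.
r[1] = 5
r[2] = 10  (first piece 1, then r[1]=5)
r[3] = 15  (first piece 1, then r[2]=10)
r[4] = 20  (first piece 1, then r[3]=15)
r[5] = 31
r[6] = 42
r[7] = 47  (first piece 1, then r[6]=42)
r[8] = 52  (first piece 1, then r[7]=47)
r[9] = 57  (first piece 1, then r[8]=52)
One optimal cutting: 6 + 1 + 1 + 1 → ¢42 + ¢5 + ¢5 + ¢5 = ¢57.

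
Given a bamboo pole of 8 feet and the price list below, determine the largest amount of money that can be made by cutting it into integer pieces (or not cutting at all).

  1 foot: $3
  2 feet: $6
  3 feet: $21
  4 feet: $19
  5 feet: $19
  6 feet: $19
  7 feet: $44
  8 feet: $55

55

Build r[k] bottom-up: r[k] = max over allowed piece i of (p[i] + r[k−i]).
r[1] = 3
r[2] = 6  (first piece 1, then r[1]=3)
r[3] = 21
r[4] = 24  (first piece 1, then r[3]=21)
r[5] = 27  (first piece 1, then r[4]=24)
r[6] = 42  (first piece 3, then r[3]=21)
r[7] = 45  (first piece 1, then r[6]=42)
r[8] = 55
Best is to sell the whole 8-foot piece uncut for $55.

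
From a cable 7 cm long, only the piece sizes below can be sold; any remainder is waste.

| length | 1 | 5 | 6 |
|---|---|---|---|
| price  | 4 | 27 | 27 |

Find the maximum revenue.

Consider every possible first cut. f[k] is the best of p[i]+f[k−i] over all sellable i≤k.
f[1] = 4
f[2] = 8  (first piece 1, then f[1]=4)
f[3] = 12  (first piece 1, then f[2]=8)
f[4] = 16  (first piece 1, then f[3]=12)
f[5] = max(4+16, 27+0) = 27
f[6] = max(4+27, 27+4, 27+0) = 31
f[7] = max(4+31, 27+8, 27+4) = 35
One optimal cutting: 5 + 1 + 1 → $35.

35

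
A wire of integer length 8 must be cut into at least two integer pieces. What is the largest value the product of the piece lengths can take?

18

Define P[k] = max over 1≤i<k of i · max(k−i, P[k−i]); the inner max lets the remainder stay uncut if that's better.
P[2] = 1·max(1,0) = 1·1 = 1
P[3] = max(1·2, 2·1) = 2
P[4] = max(1·3, 2·2, 3·1) = 4
P[5] = max(1·4, 2·3, 3·2, 4·1) = 6
P[6] = max(1·6, 2·4, 3·3, 4·2, 5·1) = 9
P[7] = max(1·9, 2·6, 3·4, 4·3, 5·2, 6·1) = 12
P[8] = max(1·12, 2·9, 3·6, …, 6·2, 7·1) = 18
One optimal split: 3 + 3 + 2; product 3·3·2 = 18.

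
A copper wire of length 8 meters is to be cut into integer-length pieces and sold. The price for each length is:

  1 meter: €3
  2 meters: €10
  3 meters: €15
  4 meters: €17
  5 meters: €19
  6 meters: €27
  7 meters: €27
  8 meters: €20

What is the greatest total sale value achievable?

40

Consider every possible first cut. r[k] is the best of p[i]+r[k−i] over all sellable i≤k.
r[1] = 3
r[2] = max(3+3, 10+0) = 10
r[3] = max(3+10, 10+3, 15+0) = 15
r[4] = max(3+15, 10+10, 15+3, 17+0) = 20
r[5] = max(3+20, 10+15, 15+10, 17+3, 19+0) = 25
r[6] = max(3+25, 10+20, 15+15, 17+10, 19+3, 27+0) = 30
r[7] = max(3+30, 10+25, 15+20, …, 27+3, 27+0) = 35
r[8] = max(3+35, 10+30, 15+25, …, 27+3, 20+0) = 40
One optimal cutting: 2 + 2 + 2 + 2 → €10 + €10 + €10 + €10 = €40.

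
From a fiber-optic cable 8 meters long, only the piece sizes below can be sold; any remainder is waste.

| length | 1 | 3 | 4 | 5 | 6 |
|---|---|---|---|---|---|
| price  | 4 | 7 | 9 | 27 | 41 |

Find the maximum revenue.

49

Build r[k] bottom-up: r[k] = max over allowed piece i of (p[i] + r[k−i]).
r[1] = 4
r[2] = 8  (first piece 1, then r[1]=4)
r[3] = max(4+8, 7+0) = 12
r[4] = max(4+12, 7+4, 9+0) = 16
r[5] = max(4+16, 7+8, 9+4, 27+0) = 27
r[6] = max(4+27, 7+12, 9+8, 27+4, 41+0) = 41
r[7] = max(4+41, 7+16, 9+12, 27+8, 41+4) = 45
r[8] = max(4+45, 7+27, 9+16, 27+12, 41+8) = 49
One optimal cutting: 6 + 1 + 1 → $49.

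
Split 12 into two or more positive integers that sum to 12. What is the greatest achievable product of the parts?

Fill prod[k] for k=2..12: at each k try every first piece i and multiply by the better of (k−i) uncut or prod[k−i].
Small cases: prod[2]=1, prod[3]=2, prod[4]=4.
prod[5] = 2·max(3,2) = 2·3 = 6
prod[6] = 3·max(3,2) = 3·3 = 9
prod[7] = 2·max(5,6) = 2·6 = 12
prod[8] = 2·max(6,9) = 2·9 = 18
prod[9] = 3·max(6,9) = 3·9 = 27
prod[10] = 2·max(8,18) = 2·18 = 36
prod[11] = 2·max(9,27) = 2·27 = 54
prod[12] = 3·max(9,27) = 3·27 = 81
One optimal split: 3 + 3 + 3 + 3; product 3·3·3·3 = 81.

81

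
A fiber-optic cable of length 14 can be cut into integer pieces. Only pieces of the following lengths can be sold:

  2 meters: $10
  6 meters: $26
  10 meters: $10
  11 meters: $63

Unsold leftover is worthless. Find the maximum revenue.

73

Let r[k] be the best obtainable value from length k. For each k, try every first piece i and keep the best of price[i] + r[k−i].
r[1] = 0
r[2] = 10
r[3] = 10
r[4] = 20  (first piece 2, then r[2]=10)
r[5] = 20
r[6] = max(10+20, 26+0) = 30
r[7] = max(10+20, 26+0) = 30
r[8] = max(10+30, 26+10) = 40
r[9] = max(10+30, 26+10) = 40
r[10] = max(10+40, 26+20, 10+0) = 50
r[11] = max(10+40, 26+20, 10+0, 63+0) = 63
r[12] = max(10+50, 26+30, 10+10, 63+0) = 63
r[13] = max(10+63, 26+30, 10+10, 63+10) = 73
r[14] = max(10+63, 26+40, 10+20, 63+10) = 73
One optimal cutting: pieces 11 + 2 with 1 meter of scrap → $73.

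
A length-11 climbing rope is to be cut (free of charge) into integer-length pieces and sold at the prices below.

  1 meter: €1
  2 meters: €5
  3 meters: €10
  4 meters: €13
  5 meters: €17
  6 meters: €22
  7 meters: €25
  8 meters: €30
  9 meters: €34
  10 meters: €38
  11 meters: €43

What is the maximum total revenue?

43

Build r[k] bottom-up: r[k] = max over allowed piece i of (p[i] + r[k−i]).
r[1] = 1
r[2] = max(1+1, 5+0) = 5
r[3] = max(1+5, 5+1, 10+0) = 10
r[4] = max(1+10, 5+5, 10+1, 13+0) = 13
r[5] = max(1+13, 5+10, 10+5, 13+1, 17+0) = 17
r[6] = max(1+17, 5+13, 10+10, 13+5, 17+1, 22+0) = 22
r[7] = max(1+22, 5+17, 10+13, …, 22+1, 25+0) = 25
r[8] = max(1+25, 5+22, 10+17, …, 25+1, 30+0) = 30
r[9] = max(1+30, 5+25, 10+22, …, 30+1, 34+0) = 34
r[10] = max(1+34, 5+30, 10+25, …, 34+1, 38+0) = 38
r[11] = max(1+38, 5+34, 10+30, …, 38+1, 43+0) = 43
Best is to sell the whole 11-meter piece uncut for €43.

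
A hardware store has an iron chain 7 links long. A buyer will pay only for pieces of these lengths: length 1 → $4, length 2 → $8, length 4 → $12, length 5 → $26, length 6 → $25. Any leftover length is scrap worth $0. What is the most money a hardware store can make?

34

Let best[k] be the best obtainable value from length k. For each k, try every first piece i and keep the best of price[i] + best[k−i].
best[1] = 4
best[2] = max(4+4, 8+0) = 8
best[3] = max(4+8, 8+4) = 12
best[4] = max(4+12, 8+8, 12+0) = 16
best[5] = max(4+16, 8+12, 12+4, 26+0) = 26
best[6] = max(4+26, 8+16, 12+8, 26+4, 25+0) = 30
best[7] = max(4+30, 8+26, 12+12, 26+8, 25+4) = 34
One optimal cutting: 5 + 1 + 1 → $34.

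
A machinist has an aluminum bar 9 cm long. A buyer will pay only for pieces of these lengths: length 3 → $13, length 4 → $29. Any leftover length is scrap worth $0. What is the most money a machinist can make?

Let best[k] be the best obtainable value from length k. For each k, try every first piece i and keep the best of price[i] + best[k−i].
best[1] = 0
best[2] = 0
best[3] = 13
best[4] = max(13+0, 29+0) = 29
best[5] = max(13+0, 29+0) = 29
best[6] = max(13+13, 29+0) = 29
best[7] = max(13+29, 29+13) = 42
best[8] = max(13+29, 29+29) = 58
best[9] = max(13+29, 29+29) = 58
One optimal cutting: pieces 4 + 4 with 1 cm of scrap → $58.

58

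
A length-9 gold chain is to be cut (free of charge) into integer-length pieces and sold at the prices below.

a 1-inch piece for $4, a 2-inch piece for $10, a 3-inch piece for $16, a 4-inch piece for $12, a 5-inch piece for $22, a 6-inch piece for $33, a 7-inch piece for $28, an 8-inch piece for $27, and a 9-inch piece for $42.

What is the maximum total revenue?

49

Let v[k] be the best obtainable value from length k. For each k, try every first piece i and keep the best of price[i] + v[k−i].
v[1] = 4
v[2] = 10
v[3] = 16
v[4] = 20  (first piece 1, then v[3]=16)
v[5] = 26  (first piece 2, then v[3]=16)
v[6] = 33
v[7] = 37  (first piece 1, then v[6]=33)
v[8] = 43  (first piece 2, then v[6]=33)
v[9] = 49  (first piece 3, then v[6]=33)
One optimal cutting: 6 + 3 → $33 + $16 = $49.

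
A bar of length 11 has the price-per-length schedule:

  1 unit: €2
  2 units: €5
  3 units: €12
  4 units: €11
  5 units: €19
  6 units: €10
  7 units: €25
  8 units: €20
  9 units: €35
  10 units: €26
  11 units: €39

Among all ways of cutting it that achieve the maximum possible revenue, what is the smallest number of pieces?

3

Build r[k] bottom-up: r[k] = max over allowed piece i of (p[i] + r[k−i]).
r[1] = 2
r[2] = 5
r[3] = 12
r[4] = 14  (first piece 1, then r[3]=12)
r[5] = 19
r[6] = 24  (first piece 3, then r[3]=12)
r[7] = 26  (first piece 1, then r[6]=24)
r[8] = 31  (first piece 3, then r[5]=19)
r[9] = 36  (first piece 3, then r[6]=24)
r[10] = 38  (first piece 1, then r[9]=36)
r[11] = 43  (first piece 3, then r[8]=31)
Maximum revenue is €43.
Now minimize piece count subject to staying optimal: for each k, pieces[k] = 1 + min over i with p[i]+r[k−i]=r[k] of pieces[k−i].
pieces[8] = 2
pieces[9] = 3
pieces[10] = 2
pieces[11] = 3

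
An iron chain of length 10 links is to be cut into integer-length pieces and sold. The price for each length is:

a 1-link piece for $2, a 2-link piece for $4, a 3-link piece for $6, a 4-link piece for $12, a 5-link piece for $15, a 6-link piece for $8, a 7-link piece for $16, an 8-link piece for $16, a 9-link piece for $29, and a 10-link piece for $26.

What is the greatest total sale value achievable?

Consider every possible first cut. v[k] is the best of p[i]+v[k−i] over all sellable i≤k.
v[1] = 2
v[2] = max(2+2, 4+0) = 4
v[3] = max(2+4, 4+2, 6+0) = 6
v[4] = max(2+6, 4+4, 6+2, 12+0) = 12
v[5] = max(2+12, 4+6, 6+4, 12+2, 15+0) = 15
v[6] = max(2+15, 4+12, 6+6, 12+4, 15+2, 8+0) = 17
v[7] = max(2+17, 4+15, 6+12, …, 8+2, 16+0) = 19
v[8] = max(2+19, 4+17, 6+15, …, 16+2, 16+0) = 24
v[9] = max(2+24, 4+19, 6+17, …, 16+2, 29+0) = 29
v[10] = max(2+29, 4+24, 6+19, …, 29+2, 26+0) = 31
One optimal cutting: 9 + 1 → $29 + $2 = $31.

31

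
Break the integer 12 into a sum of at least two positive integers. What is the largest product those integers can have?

81

Fill g[k] for k=2..12: at each k try every first piece i and multiply by the better of (k−i) uncut or g[k−i].
g[2] = 1*max(1,0) = 1*1 = 1
g[3] = max(1*2, 2*1) = 2
g[4] = max(1*3, 2*2, 3*1) = 4
g[5] = max(1*4, 2*3, 3*2, 4*1) = 6
g[6] = max(1*6, 2*4, 3*3, 4*2, 5*1) = 9
g[7] = max(1*9, 2*6, 3*4, 4*3, 5*2, 6*1) = 12
g[8] = max(1*12, 2*9, 3*6, …, 6*2, 7*1) = 18
g[9] = max(1*18, 2*12, 3*9, …, 7*2, 8*1) = 27
g[10] = max(1*27, 2*18, 3*12, …, 8*2, 9*1) = 36
g[11] = max(1*36, 2*27, 3*18, …, 9*2, 10*1) = 54
g[12] = max(1*54, 2*36, 3*27, …, 10*2, 11*1) = 81
One optimal split: 3 + 3 + 3 + 3; product 3*3*3*3 = 81.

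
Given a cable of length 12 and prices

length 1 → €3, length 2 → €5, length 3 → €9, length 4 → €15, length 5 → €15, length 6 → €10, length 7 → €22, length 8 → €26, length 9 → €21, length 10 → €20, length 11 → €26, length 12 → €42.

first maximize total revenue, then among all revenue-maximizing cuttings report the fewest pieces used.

3

Let r[k] be the best obtainable value from length k. For each k, try every first piece i and keep the best of price[i] + r[k−i].
r[1] = 3
r[2] = max(3+3, 5+0) = 6
r[3] = max(3+6, 5+3, 9+0) = 9
r[4] = max(3+9, 5+6, 9+3, 15+0) = 15
r[5] = max(3+15, 5+9, 9+6, 15+3, 15+0) = 18
r[6] = max(3+18, 5+15, 9+9, 15+6, 15+3, 10+0) = 21
r[7] = max(3+21, 5+18, 9+15, …, 10+3, 22+0) = 24
r[8] = max(3+24, 5+21, 9+18, …, 22+3, 26+0) = 30
r[9] = max(3+30, 5+24, 9+21, …, 26+3, 21+0) = 33
r[10] = max(3+33, 5+30, 9+24, …, 21+3, 20+0) = 36
r[11] = max(3+36, 5+33, 9+30, …, 20+3, 26+0) = 39
r[12] = max(3+39, 5+36, 9+33, …, 26+3, 42+0) = 45
Maximum revenue is €45.
Now minimize piece count subject to staying optimal: for each k, pieces[k] = 1 + min over i with p[i]+r[k−i]=r[k] of pieces[k−i].
pieces[9] = 3
pieces[10] = 4
pieces[11] = 3
pieces[12] = 3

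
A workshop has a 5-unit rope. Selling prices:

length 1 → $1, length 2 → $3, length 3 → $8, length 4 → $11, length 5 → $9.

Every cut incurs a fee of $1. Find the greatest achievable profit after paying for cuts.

Consider every possible first cut. net[k] is the best of p[i]+net[k−i] over all sellable i≤k, charging 1 whenever i<k.
net[1] = 1
net[2] = max(1+1-1, 3+0) = 3
net[3] = max(1+3-1, 3+1-1, 8+0) = 8
net[4] = max(1+8-1, 3+3-1, 8+1-1, 11+0) = 11
net[5] = max(1+11-1, 3+8-1, 8+3-1, 11+1-1, 9+0) = 11
One optimal plan: pieces 4 + 1 (1 cut) → $12 − $1 = $11.

11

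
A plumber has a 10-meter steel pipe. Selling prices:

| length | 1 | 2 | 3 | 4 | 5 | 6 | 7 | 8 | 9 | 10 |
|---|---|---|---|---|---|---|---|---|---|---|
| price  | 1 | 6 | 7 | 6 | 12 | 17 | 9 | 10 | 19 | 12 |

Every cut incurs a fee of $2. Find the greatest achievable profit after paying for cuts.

Let v[k] be the best obtainable value from length k. For each k, try every first piece i and keep the best of price[i] + v[k−i] minus the 2 cut fee when i<k.
v[1] = 1
v[2] = 6
v[3] = 7
v[4] = 10  (first piece 2, then v[2]=6)
v[5] = 12
v[6] = 17
v[7] = 16  (first piece 1, then v[6]=17)
v[8] = 21  (first piece 2, then v[6]=17)
v[9] = 22  (first piece 3, then v[6]=17)
v[10] = 25  (first piece 2, then v[8]=21)
One optimal plan: pieces 6 + 2 + 2 (2 cuts) → $29 − $4 = $25.

25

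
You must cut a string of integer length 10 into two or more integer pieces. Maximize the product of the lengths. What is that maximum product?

Define f[k] = max over 1≤i<k of i · max(k−i, f[k−i]); the inner max lets the remainder stay uncut if that's better.
f[2] = 1·max(1,0) = 1·1 = 1
f[3] = 1·max(2,1) = 1·2 = 2
f[4] = 2·max(2,1) = 2·2 = 4
f[5] = 2·max(3,2) = 2·3 = 6
f[6] = 3·max(3,2) = 3·3 = 9
f[7] = 2·max(5,6) = 2·6 = 12
f[8] = 2·max(6,9) = 2·9 = 18
f[9] = 3·max(6,9) = 3·9 = 27
f[10] = 2·max(8,18) = 2·18 = 36
One optimal split: 3 + 3 + 2 + 2; product 3·3·2·2 = 36.

36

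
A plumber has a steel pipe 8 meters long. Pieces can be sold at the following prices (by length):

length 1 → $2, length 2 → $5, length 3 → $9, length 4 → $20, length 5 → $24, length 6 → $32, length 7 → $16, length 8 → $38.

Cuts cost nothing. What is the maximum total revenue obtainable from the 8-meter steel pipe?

Consider every possible first cut. best[k] is the best of p[i]+best[k−i] over all sellable i≤k.
best[1] = 2
best[2] = 5
best[3] = 9
best[4] = 20
best[5] = 24
best[6] = 32
best[7] = 34  (first piece 1, then best[6]=32)
best[8] = 40  (first piece 4, then best[4]=20)
One optimal cutting: 4 + 4 → $20 + $20 = $40.

40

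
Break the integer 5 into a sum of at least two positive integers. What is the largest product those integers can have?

6

Define prod[k] = max over 1≤i<k of i · max(k−i, prod[k−i]); the inner max lets the remainder stay uncut if that's better.
prod[2] = 1*max(1,0) = 1*1 = 1
prod[3] = max(1*2, 2*1) = 2
prod[4] = max(1*3, 2*2, 3*1) = 4
prod[5] = max(1*4, 2*3, 3*2, 4*1) = 6
One optimal split: 3 + 2; product 3*2 = 6.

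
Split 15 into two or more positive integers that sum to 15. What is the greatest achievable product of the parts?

Fill P[k] for k=2..15: at each k try every first piece i and multiply by the better of (k−i) uncut or P[k−i].
P[2] = 1·max(1,0) = 1·1 = 1
P[3] = max(1·2, 2·1) = 2
P[4] = max(1·3, 2·2, 3·1) = 4
P[5] = max(1·4, 2·3, 3·2, 4·1) = 6
P[6] = max(1·6, 2·4, 3·3, 4·2, 5·1) = 9
P[7] = max(1·9, 2·6, 3·4, 4·3, 5·2, 6·1) = 12
P[8] = max(1·12, 2·9, 3·6, …, 6·2, 7·1) = 18
P[9] = max(1·18, 2·12, 3·9, …, 7·2, 8·1) = 27
P[10] = max(1·27, 2·18, 3·12, …, 8·2, 9·1) = 36
P[11] = max(1·36, 2·27, 3·18, …, 9·2, 10·1) = 54
P[12] = max(1·54, 2·36, 3·27, …, 10·2, 11·1) = 81
P[13] = max(1·81, 2·54, 3·36, …, 11·2, 12·1) = 108
P[14] = max(1·108, 2·81, 3·54, …, 12·2, 13·1) = 162
P[15] = max(1·162, 2·108, 3·81, …, 13·2, 14·1) = 243
One optimal split: 3 + 3 + 3 + 3 + 3; product 3·3·3·3·3 = 243.

243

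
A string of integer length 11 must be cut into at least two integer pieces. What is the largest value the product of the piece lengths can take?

Define f[k] = max over 1≤i<k of i · max(k−i, f[k−i]); the inner max lets the remainder stay uncut if that's better.
f[2] = 1*max(1,0) = 1*1 = 1
f[3] = max(1*2, 2*1) = 2
f[4] = max(1*3, 2*2, 3*1) = 4
f[5] = max(1*4, 2*3, 3*2, 4*1) = 6
f[6] = max(1*6, 2*4, 3*3, 4*2, 5*1) = 9
f[7] = max(1*9, 2*6, 3*4, 4*3, 5*2, 6*1) = 12
f[8] = max(1*12, 2*9, 3*6, …, 6*2, 7*1) = 18
f[9] = max(1*18, 2*12, 3*9, …, 7*2, 8*1) = 27
f[10] = max(1*27, 2*18, 3*12, …, 8*2, 9*1) = 36
f[11] = max(1*36, 2*27, 3*18, …, 9*2, 10*1) = 54
One optimal split: 3 + 3 + 3 + 2; product 3*3*3*2 = 54.

54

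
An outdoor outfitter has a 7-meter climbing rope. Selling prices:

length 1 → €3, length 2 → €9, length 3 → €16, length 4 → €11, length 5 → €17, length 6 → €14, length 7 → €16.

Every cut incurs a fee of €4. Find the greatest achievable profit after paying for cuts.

27

Let r[k] be the best obtainable value from length k. For each k, try every first piece i and keep the best of price[i] + r[k−i] minus the 4 cut fee when i<k.
r[1] = 3
r[2] = max(3+3-4, 9+0) = 9
r[3] = max(3+9-4, 9+3-4, 16+0) = 16
r[4] = max(3+16-4, 9+9-4, 16+3-4, 11+0) = 15
r[5] = max(3+15-4, 9+16-4, 16+9-4, 11+3-4, 17+0) = 21
r[6] = max(3+21-4, 9+15-4, 16+16-4, 11+9-4, 17+3-4, 14+0) = 28
r[7] = max(3+28-4, 9+21-4, 16+15-4, …, 14+3-4, 16+0) = 27
One optimal plan: pieces 3 + 3 + 1 (2 cuts) → €35 − €8 = €27.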